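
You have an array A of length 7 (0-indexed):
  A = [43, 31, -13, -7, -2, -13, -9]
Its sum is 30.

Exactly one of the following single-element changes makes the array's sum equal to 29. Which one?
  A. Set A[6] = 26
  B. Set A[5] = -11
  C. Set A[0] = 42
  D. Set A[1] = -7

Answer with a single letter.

Option A: A[6] -9->26, delta=35, new_sum=30+(35)=65
Option B: A[5] -13->-11, delta=2, new_sum=30+(2)=32
Option C: A[0] 43->42, delta=-1, new_sum=30+(-1)=29 <-- matches target
Option D: A[1] 31->-7, delta=-38, new_sum=30+(-38)=-8

Answer: C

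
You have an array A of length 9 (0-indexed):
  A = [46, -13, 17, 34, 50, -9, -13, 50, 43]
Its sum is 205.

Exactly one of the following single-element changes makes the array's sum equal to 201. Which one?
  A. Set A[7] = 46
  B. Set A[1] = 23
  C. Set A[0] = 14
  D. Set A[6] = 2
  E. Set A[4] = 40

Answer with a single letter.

Option A: A[7] 50->46, delta=-4, new_sum=205+(-4)=201 <-- matches target
Option B: A[1] -13->23, delta=36, new_sum=205+(36)=241
Option C: A[0] 46->14, delta=-32, new_sum=205+(-32)=173
Option D: A[6] -13->2, delta=15, new_sum=205+(15)=220
Option E: A[4] 50->40, delta=-10, new_sum=205+(-10)=195

Answer: A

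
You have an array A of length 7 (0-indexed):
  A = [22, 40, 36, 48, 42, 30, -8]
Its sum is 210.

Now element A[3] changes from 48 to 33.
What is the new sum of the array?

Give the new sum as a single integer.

Old value at index 3: 48
New value at index 3: 33
Delta = 33 - 48 = -15
New sum = old_sum + delta = 210 + (-15) = 195

Answer: 195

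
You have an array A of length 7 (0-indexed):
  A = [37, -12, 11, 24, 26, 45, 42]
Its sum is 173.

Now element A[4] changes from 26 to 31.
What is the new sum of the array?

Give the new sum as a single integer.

Old value at index 4: 26
New value at index 4: 31
Delta = 31 - 26 = 5
New sum = old_sum + delta = 173 + (5) = 178

Answer: 178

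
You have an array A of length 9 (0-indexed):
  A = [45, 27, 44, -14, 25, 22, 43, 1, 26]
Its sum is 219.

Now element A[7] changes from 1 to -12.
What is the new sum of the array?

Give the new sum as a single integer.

Answer: 206

Derivation:
Old value at index 7: 1
New value at index 7: -12
Delta = -12 - 1 = -13
New sum = old_sum + delta = 219 + (-13) = 206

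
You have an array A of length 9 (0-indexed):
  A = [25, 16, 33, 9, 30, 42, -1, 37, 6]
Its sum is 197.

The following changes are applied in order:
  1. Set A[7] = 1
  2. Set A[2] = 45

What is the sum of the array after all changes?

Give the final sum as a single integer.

Initial sum: 197
Change 1: A[7] 37 -> 1, delta = -36, sum = 161
Change 2: A[2] 33 -> 45, delta = 12, sum = 173

Answer: 173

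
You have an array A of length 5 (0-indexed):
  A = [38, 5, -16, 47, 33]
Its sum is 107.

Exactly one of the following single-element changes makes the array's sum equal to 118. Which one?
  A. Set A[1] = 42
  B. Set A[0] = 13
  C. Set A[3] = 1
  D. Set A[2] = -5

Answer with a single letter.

Option A: A[1] 5->42, delta=37, new_sum=107+(37)=144
Option B: A[0] 38->13, delta=-25, new_sum=107+(-25)=82
Option C: A[3] 47->1, delta=-46, new_sum=107+(-46)=61
Option D: A[2] -16->-5, delta=11, new_sum=107+(11)=118 <-- matches target

Answer: D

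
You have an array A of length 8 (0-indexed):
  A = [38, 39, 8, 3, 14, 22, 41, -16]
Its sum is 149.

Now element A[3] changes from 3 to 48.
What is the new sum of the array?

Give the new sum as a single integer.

Answer: 194

Derivation:
Old value at index 3: 3
New value at index 3: 48
Delta = 48 - 3 = 45
New sum = old_sum + delta = 149 + (45) = 194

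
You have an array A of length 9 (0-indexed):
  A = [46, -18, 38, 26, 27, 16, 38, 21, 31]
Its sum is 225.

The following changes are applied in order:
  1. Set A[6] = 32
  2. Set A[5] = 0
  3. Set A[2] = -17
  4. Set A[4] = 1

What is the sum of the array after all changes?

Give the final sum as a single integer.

Answer: 122

Derivation:
Initial sum: 225
Change 1: A[6] 38 -> 32, delta = -6, sum = 219
Change 2: A[5] 16 -> 0, delta = -16, sum = 203
Change 3: A[2] 38 -> -17, delta = -55, sum = 148
Change 4: A[4] 27 -> 1, delta = -26, sum = 122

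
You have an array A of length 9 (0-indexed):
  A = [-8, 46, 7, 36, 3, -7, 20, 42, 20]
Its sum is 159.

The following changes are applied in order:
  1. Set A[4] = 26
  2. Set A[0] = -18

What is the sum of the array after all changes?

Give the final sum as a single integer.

Answer: 172

Derivation:
Initial sum: 159
Change 1: A[4] 3 -> 26, delta = 23, sum = 182
Change 2: A[0] -8 -> -18, delta = -10, sum = 172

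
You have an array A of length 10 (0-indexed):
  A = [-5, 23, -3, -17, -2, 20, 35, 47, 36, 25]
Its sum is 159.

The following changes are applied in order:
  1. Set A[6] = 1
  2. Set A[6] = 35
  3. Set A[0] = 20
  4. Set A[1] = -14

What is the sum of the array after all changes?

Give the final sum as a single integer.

Answer: 147

Derivation:
Initial sum: 159
Change 1: A[6] 35 -> 1, delta = -34, sum = 125
Change 2: A[6] 1 -> 35, delta = 34, sum = 159
Change 3: A[0] -5 -> 20, delta = 25, sum = 184
Change 4: A[1] 23 -> -14, delta = -37, sum = 147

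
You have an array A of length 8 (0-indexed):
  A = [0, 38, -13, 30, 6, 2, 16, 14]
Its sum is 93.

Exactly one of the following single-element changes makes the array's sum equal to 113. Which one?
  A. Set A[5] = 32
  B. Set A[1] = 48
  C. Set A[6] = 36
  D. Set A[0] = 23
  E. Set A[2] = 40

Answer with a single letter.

Option A: A[5] 2->32, delta=30, new_sum=93+(30)=123
Option B: A[1] 38->48, delta=10, new_sum=93+(10)=103
Option C: A[6] 16->36, delta=20, new_sum=93+(20)=113 <-- matches target
Option D: A[0] 0->23, delta=23, new_sum=93+(23)=116
Option E: A[2] -13->40, delta=53, new_sum=93+(53)=146

Answer: C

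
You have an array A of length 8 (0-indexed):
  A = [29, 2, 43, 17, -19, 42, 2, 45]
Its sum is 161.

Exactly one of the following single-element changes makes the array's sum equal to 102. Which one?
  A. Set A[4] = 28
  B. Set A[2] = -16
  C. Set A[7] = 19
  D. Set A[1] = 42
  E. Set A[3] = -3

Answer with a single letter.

Answer: B

Derivation:
Option A: A[4] -19->28, delta=47, new_sum=161+(47)=208
Option B: A[2] 43->-16, delta=-59, new_sum=161+(-59)=102 <-- matches target
Option C: A[7] 45->19, delta=-26, new_sum=161+(-26)=135
Option D: A[1] 2->42, delta=40, new_sum=161+(40)=201
Option E: A[3] 17->-3, delta=-20, new_sum=161+(-20)=141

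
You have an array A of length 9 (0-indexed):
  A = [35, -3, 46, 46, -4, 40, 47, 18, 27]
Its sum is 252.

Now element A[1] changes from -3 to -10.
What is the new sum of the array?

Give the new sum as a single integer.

Old value at index 1: -3
New value at index 1: -10
Delta = -10 - -3 = -7
New sum = old_sum + delta = 252 + (-7) = 245

Answer: 245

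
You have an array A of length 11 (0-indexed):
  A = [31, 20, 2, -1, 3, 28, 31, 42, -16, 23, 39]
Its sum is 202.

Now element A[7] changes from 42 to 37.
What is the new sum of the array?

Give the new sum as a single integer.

Answer: 197

Derivation:
Old value at index 7: 42
New value at index 7: 37
Delta = 37 - 42 = -5
New sum = old_sum + delta = 202 + (-5) = 197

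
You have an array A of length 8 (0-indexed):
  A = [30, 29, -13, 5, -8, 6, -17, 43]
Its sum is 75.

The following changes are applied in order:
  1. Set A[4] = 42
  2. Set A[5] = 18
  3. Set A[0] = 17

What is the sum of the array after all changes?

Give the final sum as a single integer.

Answer: 124

Derivation:
Initial sum: 75
Change 1: A[4] -8 -> 42, delta = 50, sum = 125
Change 2: A[5] 6 -> 18, delta = 12, sum = 137
Change 3: A[0] 30 -> 17, delta = -13, sum = 124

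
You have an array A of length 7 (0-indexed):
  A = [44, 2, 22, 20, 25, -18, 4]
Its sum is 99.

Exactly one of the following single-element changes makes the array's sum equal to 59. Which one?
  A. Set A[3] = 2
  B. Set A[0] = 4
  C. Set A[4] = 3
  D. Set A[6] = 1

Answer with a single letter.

Answer: B

Derivation:
Option A: A[3] 20->2, delta=-18, new_sum=99+(-18)=81
Option B: A[0] 44->4, delta=-40, new_sum=99+(-40)=59 <-- matches target
Option C: A[4] 25->3, delta=-22, new_sum=99+(-22)=77
Option D: A[6] 4->1, delta=-3, new_sum=99+(-3)=96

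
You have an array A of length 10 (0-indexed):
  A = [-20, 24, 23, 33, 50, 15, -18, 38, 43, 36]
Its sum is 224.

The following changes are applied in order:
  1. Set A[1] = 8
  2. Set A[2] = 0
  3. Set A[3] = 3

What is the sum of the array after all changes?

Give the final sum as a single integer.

Initial sum: 224
Change 1: A[1] 24 -> 8, delta = -16, sum = 208
Change 2: A[2] 23 -> 0, delta = -23, sum = 185
Change 3: A[3] 33 -> 3, delta = -30, sum = 155

Answer: 155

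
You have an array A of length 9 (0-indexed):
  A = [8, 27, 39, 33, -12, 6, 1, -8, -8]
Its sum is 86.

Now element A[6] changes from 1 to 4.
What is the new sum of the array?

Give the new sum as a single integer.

Old value at index 6: 1
New value at index 6: 4
Delta = 4 - 1 = 3
New sum = old_sum + delta = 86 + (3) = 89

Answer: 89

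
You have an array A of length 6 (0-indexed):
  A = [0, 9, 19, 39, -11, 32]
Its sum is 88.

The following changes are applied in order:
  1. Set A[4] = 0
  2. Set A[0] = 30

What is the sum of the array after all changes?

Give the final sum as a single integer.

Answer: 129

Derivation:
Initial sum: 88
Change 1: A[4] -11 -> 0, delta = 11, sum = 99
Change 2: A[0] 0 -> 30, delta = 30, sum = 129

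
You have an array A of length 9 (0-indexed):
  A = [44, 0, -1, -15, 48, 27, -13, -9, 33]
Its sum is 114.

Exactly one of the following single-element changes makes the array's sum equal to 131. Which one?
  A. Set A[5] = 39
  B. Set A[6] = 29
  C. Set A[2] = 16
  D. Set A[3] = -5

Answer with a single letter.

Answer: C

Derivation:
Option A: A[5] 27->39, delta=12, new_sum=114+(12)=126
Option B: A[6] -13->29, delta=42, new_sum=114+(42)=156
Option C: A[2] -1->16, delta=17, new_sum=114+(17)=131 <-- matches target
Option D: A[3] -15->-5, delta=10, new_sum=114+(10)=124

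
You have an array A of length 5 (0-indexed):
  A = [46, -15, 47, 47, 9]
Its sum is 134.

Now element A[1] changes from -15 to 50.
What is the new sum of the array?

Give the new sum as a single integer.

Old value at index 1: -15
New value at index 1: 50
Delta = 50 - -15 = 65
New sum = old_sum + delta = 134 + (65) = 199

Answer: 199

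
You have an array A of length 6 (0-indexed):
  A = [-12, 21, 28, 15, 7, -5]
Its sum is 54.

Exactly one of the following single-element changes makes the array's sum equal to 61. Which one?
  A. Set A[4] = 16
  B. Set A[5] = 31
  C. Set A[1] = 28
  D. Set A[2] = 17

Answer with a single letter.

Option A: A[4] 7->16, delta=9, new_sum=54+(9)=63
Option B: A[5] -5->31, delta=36, new_sum=54+(36)=90
Option C: A[1] 21->28, delta=7, new_sum=54+(7)=61 <-- matches target
Option D: A[2] 28->17, delta=-11, new_sum=54+(-11)=43

Answer: C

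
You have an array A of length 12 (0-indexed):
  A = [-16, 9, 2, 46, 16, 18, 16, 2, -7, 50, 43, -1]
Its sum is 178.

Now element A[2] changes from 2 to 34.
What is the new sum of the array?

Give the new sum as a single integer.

Answer: 210

Derivation:
Old value at index 2: 2
New value at index 2: 34
Delta = 34 - 2 = 32
New sum = old_sum + delta = 178 + (32) = 210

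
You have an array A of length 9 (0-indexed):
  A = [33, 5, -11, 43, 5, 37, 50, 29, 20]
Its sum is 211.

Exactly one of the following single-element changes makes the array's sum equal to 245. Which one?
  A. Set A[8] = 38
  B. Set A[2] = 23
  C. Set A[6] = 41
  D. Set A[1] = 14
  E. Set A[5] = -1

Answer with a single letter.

Option A: A[8] 20->38, delta=18, new_sum=211+(18)=229
Option B: A[2] -11->23, delta=34, new_sum=211+(34)=245 <-- matches target
Option C: A[6] 50->41, delta=-9, new_sum=211+(-9)=202
Option D: A[1] 5->14, delta=9, new_sum=211+(9)=220
Option E: A[5] 37->-1, delta=-38, new_sum=211+(-38)=173

Answer: B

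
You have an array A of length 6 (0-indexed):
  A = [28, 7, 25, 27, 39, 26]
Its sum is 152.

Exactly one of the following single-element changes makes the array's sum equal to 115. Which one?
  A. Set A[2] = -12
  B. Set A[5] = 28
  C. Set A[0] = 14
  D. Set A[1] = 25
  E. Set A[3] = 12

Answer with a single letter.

Option A: A[2] 25->-12, delta=-37, new_sum=152+(-37)=115 <-- matches target
Option B: A[5] 26->28, delta=2, new_sum=152+(2)=154
Option C: A[0] 28->14, delta=-14, new_sum=152+(-14)=138
Option D: A[1] 7->25, delta=18, new_sum=152+(18)=170
Option E: A[3] 27->12, delta=-15, new_sum=152+(-15)=137

Answer: A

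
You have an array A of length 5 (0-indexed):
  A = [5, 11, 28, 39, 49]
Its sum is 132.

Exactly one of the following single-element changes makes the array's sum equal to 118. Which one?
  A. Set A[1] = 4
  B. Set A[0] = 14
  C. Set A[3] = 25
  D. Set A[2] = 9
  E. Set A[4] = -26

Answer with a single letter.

Option A: A[1] 11->4, delta=-7, new_sum=132+(-7)=125
Option B: A[0] 5->14, delta=9, new_sum=132+(9)=141
Option C: A[3] 39->25, delta=-14, new_sum=132+(-14)=118 <-- matches target
Option D: A[2] 28->9, delta=-19, new_sum=132+(-19)=113
Option E: A[4] 49->-26, delta=-75, new_sum=132+(-75)=57

Answer: C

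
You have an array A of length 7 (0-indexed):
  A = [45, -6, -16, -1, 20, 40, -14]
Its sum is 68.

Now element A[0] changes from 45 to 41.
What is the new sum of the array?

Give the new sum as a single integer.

Answer: 64

Derivation:
Old value at index 0: 45
New value at index 0: 41
Delta = 41 - 45 = -4
New sum = old_sum + delta = 68 + (-4) = 64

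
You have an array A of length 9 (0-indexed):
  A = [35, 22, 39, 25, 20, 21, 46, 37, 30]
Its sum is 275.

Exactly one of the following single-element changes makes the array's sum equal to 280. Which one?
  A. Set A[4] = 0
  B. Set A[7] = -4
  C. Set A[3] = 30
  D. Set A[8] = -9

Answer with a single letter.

Option A: A[4] 20->0, delta=-20, new_sum=275+(-20)=255
Option B: A[7] 37->-4, delta=-41, new_sum=275+(-41)=234
Option C: A[3] 25->30, delta=5, new_sum=275+(5)=280 <-- matches target
Option D: A[8] 30->-9, delta=-39, new_sum=275+(-39)=236

Answer: C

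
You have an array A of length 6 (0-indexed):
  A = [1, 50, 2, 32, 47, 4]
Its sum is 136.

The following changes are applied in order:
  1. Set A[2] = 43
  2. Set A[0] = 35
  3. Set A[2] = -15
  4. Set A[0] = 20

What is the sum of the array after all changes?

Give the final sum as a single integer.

Initial sum: 136
Change 1: A[2] 2 -> 43, delta = 41, sum = 177
Change 2: A[0] 1 -> 35, delta = 34, sum = 211
Change 3: A[2] 43 -> -15, delta = -58, sum = 153
Change 4: A[0] 35 -> 20, delta = -15, sum = 138

Answer: 138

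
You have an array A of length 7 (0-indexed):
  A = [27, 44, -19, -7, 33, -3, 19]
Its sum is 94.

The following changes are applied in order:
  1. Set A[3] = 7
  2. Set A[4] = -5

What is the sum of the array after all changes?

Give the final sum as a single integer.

Answer: 70

Derivation:
Initial sum: 94
Change 1: A[3] -7 -> 7, delta = 14, sum = 108
Change 2: A[4] 33 -> -5, delta = -38, sum = 70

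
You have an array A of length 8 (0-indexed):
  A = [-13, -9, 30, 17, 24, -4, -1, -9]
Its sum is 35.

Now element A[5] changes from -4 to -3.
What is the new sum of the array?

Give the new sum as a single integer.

Answer: 36

Derivation:
Old value at index 5: -4
New value at index 5: -3
Delta = -3 - -4 = 1
New sum = old_sum + delta = 35 + (1) = 36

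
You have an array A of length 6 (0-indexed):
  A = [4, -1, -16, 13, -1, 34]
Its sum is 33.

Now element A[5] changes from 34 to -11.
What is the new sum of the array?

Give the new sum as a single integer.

Old value at index 5: 34
New value at index 5: -11
Delta = -11 - 34 = -45
New sum = old_sum + delta = 33 + (-45) = -12

Answer: -12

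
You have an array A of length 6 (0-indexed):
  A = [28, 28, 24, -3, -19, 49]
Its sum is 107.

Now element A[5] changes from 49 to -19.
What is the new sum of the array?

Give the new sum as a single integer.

Old value at index 5: 49
New value at index 5: -19
Delta = -19 - 49 = -68
New sum = old_sum + delta = 107 + (-68) = 39

Answer: 39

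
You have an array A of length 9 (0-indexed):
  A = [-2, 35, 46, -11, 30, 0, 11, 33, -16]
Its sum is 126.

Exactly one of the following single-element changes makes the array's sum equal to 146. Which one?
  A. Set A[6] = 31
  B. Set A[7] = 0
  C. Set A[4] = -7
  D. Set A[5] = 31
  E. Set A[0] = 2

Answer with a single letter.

Option A: A[6] 11->31, delta=20, new_sum=126+(20)=146 <-- matches target
Option B: A[7] 33->0, delta=-33, new_sum=126+(-33)=93
Option C: A[4] 30->-7, delta=-37, new_sum=126+(-37)=89
Option D: A[5] 0->31, delta=31, new_sum=126+(31)=157
Option E: A[0] -2->2, delta=4, new_sum=126+(4)=130

Answer: A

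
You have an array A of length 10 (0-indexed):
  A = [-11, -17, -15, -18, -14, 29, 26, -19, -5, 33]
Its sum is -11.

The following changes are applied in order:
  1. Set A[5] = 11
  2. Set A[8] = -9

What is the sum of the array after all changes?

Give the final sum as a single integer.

Initial sum: -11
Change 1: A[5] 29 -> 11, delta = -18, sum = -29
Change 2: A[8] -5 -> -9, delta = -4, sum = -33

Answer: -33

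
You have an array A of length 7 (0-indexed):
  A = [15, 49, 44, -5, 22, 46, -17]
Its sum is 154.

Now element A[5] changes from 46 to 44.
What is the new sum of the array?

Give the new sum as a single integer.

Answer: 152

Derivation:
Old value at index 5: 46
New value at index 5: 44
Delta = 44 - 46 = -2
New sum = old_sum + delta = 154 + (-2) = 152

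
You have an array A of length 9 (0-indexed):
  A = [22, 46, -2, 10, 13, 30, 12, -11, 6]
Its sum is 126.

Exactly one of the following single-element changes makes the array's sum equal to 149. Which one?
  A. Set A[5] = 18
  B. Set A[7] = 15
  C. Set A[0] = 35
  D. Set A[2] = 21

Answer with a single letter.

Option A: A[5] 30->18, delta=-12, new_sum=126+(-12)=114
Option B: A[7] -11->15, delta=26, new_sum=126+(26)=152
Option C: A[0] 22->35, delta=13, new_sum=126+(13)=139
Option D: A[2] -2->21, delta=23, new_sum=126+(23)=149 <-- matches target

Answer: D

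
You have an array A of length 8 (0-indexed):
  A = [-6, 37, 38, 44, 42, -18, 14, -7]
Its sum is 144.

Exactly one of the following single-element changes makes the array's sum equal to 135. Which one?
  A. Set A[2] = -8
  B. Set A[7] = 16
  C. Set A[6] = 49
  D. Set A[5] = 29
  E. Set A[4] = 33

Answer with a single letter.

Answer: E

Derivation:
Option A: A[2] 38->-8, delta=-46, new_sum=144+(-46)=98
Option B: A[7] -7->16, delta=23, new_sum=144+(23)=167
Option C: A[6] 14->49, delta=35, new_sum=144+(35)=179
Option D: A[5] -18->29, delta=47, new_sum=144+(47)=191
Option E: A[4] 42->33, delta=-9, new_sum=144+(-9)=135 <-- matches target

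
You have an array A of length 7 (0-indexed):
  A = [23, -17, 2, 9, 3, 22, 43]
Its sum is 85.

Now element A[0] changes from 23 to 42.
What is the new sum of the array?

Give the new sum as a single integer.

Answer: 104

Derivation:
Old value at index 0: 23
New value at index 0: 42
Delta = 42 - 23 = 19
New sum = old_sum + delta = 85 + (19) = 104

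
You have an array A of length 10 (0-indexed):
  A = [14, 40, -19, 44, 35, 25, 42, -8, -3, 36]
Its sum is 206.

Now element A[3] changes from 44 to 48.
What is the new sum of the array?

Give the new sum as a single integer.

Answer: 210

Derivation:
Old value at index 3: 44
New value at index 3: 48
Delta = 48 - 44 = 4
New sum = old_sum + delta = 206 + (4) = 210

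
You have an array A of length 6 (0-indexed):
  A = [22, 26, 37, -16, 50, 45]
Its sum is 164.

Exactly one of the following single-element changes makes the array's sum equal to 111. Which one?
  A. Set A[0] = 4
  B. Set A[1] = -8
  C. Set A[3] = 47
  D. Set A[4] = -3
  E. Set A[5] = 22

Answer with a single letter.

Option A: A[0] 22->4, delta=-18, new_sum=164+(-18)=146
Option B: A[1] 26->-8, delta=-34, new_sum=164+(-34)=130
Option C: A[3] -16->47, delta=63, new_sum=164+(63)=227
Option D: A[4] 50->-3, delta=-53, new_sum=164+(-53)=111 <-- matches target
Option E: A[5] 45->22, delta=-23, new_sum=164+(-23)=141

Answer: D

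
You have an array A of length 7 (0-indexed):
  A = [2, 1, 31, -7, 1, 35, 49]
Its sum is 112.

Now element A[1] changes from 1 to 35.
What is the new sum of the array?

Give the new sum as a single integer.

Answer: 146

Derivation:
Old value at index 1: 1
New value at index 1: 35
Delta = 35 - 1 = 34
New sum = old_sum + delta = 112 + (34) = 146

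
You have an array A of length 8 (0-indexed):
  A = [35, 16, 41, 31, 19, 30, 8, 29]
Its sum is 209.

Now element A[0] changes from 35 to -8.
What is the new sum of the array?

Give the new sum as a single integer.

Old value at index 0: 35
New value at index 0: -8
Delta = -8 - 35 = -43
New sum = old_sum + delta = 209 + (-43) = 166

Answer: 166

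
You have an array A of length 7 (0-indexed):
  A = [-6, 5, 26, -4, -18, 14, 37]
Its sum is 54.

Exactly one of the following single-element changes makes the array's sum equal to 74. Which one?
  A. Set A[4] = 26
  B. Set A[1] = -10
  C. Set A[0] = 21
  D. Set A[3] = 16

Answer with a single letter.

Answer: D

Derivation:
Option A: A[4] -18->26, delta=44, new_sum=54+(44)=98
Option B: A[1] 5->-10, delta=-15, new_sum=54+(-15)=39
Option C: A[0] -6->21, delta=27, new_sum=54+(27)=81
Option D: A[3] -4->16, delta=20, new_sum=54+(20)=74 <-- matches target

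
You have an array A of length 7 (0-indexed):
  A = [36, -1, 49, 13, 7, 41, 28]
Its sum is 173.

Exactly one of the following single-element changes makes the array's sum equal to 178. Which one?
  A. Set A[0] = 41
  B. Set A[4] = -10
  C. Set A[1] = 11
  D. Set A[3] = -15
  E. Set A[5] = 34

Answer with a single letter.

Answer: A

Derivation:
Option A: A[0] 36->41, delta=5, new_sum=173+(5)=178 <-- matches target
Option B: A[4] 7->-10, delta=-17, new_sum=173+(-17)=156
Option C: A[1] -1->11, delta=12, new_sum=173+(12)=185
Option D: A[3] 13->-15, delta=-28, new_sum=173+(-28)=145
Option E: A[5] 41->34, delta=-7, new_sum=173+(-7)=166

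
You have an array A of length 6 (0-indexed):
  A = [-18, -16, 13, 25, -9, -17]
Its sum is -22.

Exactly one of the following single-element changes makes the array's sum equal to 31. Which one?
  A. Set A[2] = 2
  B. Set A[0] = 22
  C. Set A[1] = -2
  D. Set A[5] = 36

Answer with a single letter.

Answer: D

Derivation:
Option A: A[2] 13->2, delta=-11, new_sum=-22+(-11)=-33
Option B: A[0] -18->22, delta=40, new_sum=-22+(40)=18
Option C: A[1] -16->-2, delta=14, new_sum=-22+(14)=-8
Option D: A[5] -17->36, delta=53, new_sum=-22+(53)=31 <-- matches target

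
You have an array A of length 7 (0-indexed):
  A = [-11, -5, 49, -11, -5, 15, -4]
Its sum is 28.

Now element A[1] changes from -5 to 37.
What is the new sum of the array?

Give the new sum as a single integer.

Answer: 70

Derivation:
Old value at index 1: -5
New value at index 1: 37
Delta = 37 - -5 = 42
New sum = old_sum + delta = 28 + (42) = 70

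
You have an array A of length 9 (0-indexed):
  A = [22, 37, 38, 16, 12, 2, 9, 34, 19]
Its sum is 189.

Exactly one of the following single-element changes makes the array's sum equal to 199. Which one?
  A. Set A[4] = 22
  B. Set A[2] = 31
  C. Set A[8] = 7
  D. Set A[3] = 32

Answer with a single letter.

Answer: A

Derivation:
Option A: A[4] 12->22, delta=10, new_sum=189+(10)=199 <-- matches target
Option B: A[2] 38->31, delta=-7, new_sum=189+(-7)=182
Option C: A[8] 19->7, delta=-12, new_sum=189+(-12)=177
Option D: A[3] 16->32, delta=16, new_sum=189+(16)=205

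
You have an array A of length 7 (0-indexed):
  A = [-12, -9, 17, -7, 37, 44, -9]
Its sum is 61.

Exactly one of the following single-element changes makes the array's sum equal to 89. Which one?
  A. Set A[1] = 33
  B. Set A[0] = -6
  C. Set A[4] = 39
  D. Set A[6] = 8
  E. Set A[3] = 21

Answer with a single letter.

Answer: E

Derivation:
Option A: A[1] -9->33, delta=42, new_sum=61+(42)=103
Option B: A[0] -12->-6, delta=6, new_sum=61+(6)=67
Option C: A[4] 37->39, delta=2, new_sum=61+(2)=63
Option D: A[6] -9->8, delta=17, new_sum=61+(17)=78
Option E: A[3] -7->21, delta=28, new_sum=61+(28)=89 <-- matches target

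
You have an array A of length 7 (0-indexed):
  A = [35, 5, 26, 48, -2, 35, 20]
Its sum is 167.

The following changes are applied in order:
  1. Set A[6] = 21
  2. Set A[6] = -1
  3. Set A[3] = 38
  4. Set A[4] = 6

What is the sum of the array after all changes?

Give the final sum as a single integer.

Answer: 144

Derivation:
Initial sum: 167
Change 1: A[6] 20 -> 21, delta = 1, sum = 168
Change 2: A[6] 21 -> -1, delta = -22, sum = 146
Change 3: A[3] 48 -> 38, delta = -10, sum = 136
Change 4: A[4] -2 -> 6, delta = 8, sum = 144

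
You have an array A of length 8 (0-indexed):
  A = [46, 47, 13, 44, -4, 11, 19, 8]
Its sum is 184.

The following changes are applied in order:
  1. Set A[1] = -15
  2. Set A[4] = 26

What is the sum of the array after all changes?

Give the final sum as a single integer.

Answer: 152

Derivation:
Initial sum: 184
Change 1: A[1] 47 -> -15, delta = -62, sum = 122
Change 2: A[4] -4 -> 26, delta = 30, sum = 152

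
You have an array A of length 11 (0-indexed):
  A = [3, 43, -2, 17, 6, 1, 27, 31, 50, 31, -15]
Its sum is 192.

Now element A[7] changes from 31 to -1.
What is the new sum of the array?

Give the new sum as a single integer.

Old value at index 7: 31
New value at index 7: -1
Delta = -1 - 31 = -32
New sum = old_sum + delta = 192 + (-32) = 160

Answer: 160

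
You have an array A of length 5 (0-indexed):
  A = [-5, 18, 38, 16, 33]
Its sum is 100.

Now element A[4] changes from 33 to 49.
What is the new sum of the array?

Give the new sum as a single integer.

Answer: 116

Derivation:
Old value at index 4: 33
New value at index 4: 49
Delta = 49 - 33 = 16
New sum = old_sum + delta = 100 + (16) = 116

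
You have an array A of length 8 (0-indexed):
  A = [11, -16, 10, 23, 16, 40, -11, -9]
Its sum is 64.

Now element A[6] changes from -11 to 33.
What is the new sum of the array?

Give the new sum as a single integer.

Old value at index 6: -11
New value at index 6: 33
Delta = 33 - -11 = 44
New sum = old_sum + delta = 64 + (44) = 108

Answer: 108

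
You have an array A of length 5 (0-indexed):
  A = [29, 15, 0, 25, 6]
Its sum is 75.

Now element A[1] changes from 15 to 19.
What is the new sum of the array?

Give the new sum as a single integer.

Old value at index 1: 15
New value at index 1: 19
Delta = 19 - 15 = 4
New sum = old_sum + delta = 75 + (4) = 79

Answer: 79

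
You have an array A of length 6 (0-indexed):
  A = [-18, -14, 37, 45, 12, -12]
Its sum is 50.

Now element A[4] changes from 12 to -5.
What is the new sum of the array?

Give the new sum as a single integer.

Answer: 33

Derivation:
Old value at index 4: 12
New value at index 4: -5
Delta = -5 - 12 = -17
New sum = old_sum + delta = 50 + (-17) = 33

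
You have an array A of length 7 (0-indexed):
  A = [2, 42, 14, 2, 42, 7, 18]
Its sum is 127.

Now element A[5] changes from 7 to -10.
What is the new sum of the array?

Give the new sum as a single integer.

Answer: 110

Derivation:
Old value at index 5: 7
New value at index 5: -10
Delta = -10 - 7 = -17
New sum = old_sum + delta = 127 + (-17) = 110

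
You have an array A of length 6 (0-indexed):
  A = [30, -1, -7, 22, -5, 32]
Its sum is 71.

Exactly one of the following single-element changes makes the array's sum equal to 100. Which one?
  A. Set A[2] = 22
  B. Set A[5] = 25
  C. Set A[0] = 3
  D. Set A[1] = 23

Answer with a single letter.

Option A: A[2] -7->22, delta=29, new_sum=71+(29)=100 <-- matches target
Option B: A[5] 32->25, delta=-7, new_sum=71+(-7)=64
Option C: A[0] 30->3, delta=-27, new_sum=71+(-27)=44
Option D: A[1] -1->23, delta=24, new_sum=71+(24)=95

Answer: A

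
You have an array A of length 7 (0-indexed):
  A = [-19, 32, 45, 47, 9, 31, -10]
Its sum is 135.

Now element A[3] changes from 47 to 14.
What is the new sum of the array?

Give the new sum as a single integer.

Answer: 102

Derivation:
Old value at index 3: 47
New value at index 3: 14
Delta = 14 - 47 = -33
New sum = old_sum + delta = 135 + (-33) = 102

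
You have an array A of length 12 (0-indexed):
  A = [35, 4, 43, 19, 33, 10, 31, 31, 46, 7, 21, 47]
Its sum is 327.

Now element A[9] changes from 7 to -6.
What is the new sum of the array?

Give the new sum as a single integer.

Old value at index 9: 7
New value at index 9: -6
Delta = -6 - 7 = -13
New sum = old_sum + delta = 327 + (-13) = 314

Answer: 314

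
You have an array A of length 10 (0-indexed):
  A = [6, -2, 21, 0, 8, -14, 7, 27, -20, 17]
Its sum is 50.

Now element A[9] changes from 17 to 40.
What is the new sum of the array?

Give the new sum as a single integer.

Old value at index 9: 17
New value at index 9: 40
Delta = 40 - 17 = 23
New sum = old_sum + delta = 50 + (23) = 73

Answer: 73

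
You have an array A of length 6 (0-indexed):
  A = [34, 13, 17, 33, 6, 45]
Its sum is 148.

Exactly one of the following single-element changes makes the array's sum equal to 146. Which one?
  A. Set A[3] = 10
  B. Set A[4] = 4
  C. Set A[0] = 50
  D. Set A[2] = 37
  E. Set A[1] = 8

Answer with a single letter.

Answer: B

Derivation:
Option A: A[3] 33->10, delta=-23, new_sum=148+(-23)=125
Option B: A[4] 6->4, delta=-2, new_sum=148+(-2)=146 <-- matches target
Option C: A[0] 34->50, delta=16, new_sum=148+(16)=164
Option D: A[2] 17->37, delta=20, new_sum=148+(20)=168
Option E: A[1] 13->8, delta=-5, new_sum=148+(-5)=143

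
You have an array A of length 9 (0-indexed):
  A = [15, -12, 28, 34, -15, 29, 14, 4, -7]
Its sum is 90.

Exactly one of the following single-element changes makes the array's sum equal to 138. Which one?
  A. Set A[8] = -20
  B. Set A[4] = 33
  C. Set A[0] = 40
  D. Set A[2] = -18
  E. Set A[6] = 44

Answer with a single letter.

Option A: A[8] -7->-20, delta=-13, new_sum=90+(-13)=77
Option B: A[4] -15->33, delta=48, new_sum=90+(48)=138 <-- matches target
Option C: A[0] 15->40, delta=25, new_sum=90+(25)=115
Option D: A[2] 28->-18, delta=-46, new_sum=90+(-46)=44
Option E: A[6] 14->44, delta=30, new_sum=90+(30)=120

Answer: B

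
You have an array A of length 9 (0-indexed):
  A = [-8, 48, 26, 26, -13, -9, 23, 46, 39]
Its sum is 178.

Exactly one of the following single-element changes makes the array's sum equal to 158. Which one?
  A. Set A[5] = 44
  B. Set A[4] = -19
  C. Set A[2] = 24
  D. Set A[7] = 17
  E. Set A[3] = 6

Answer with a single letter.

Answer: E

Derivation:
Option A: A[5] -9->44, delta=53, new_sum=178+(53)=231
Option B: A[4] -13->-19, delta=-6, new_sum=178+(-6)=172
Option C: A[2] 26->24, delta=-2, new_sum=178+(-2)=176
Option D: A[7] 46->17, delta=-29, new_sum=178+(-29)=149
Option E: A[3] 26->6, delta=-20, new_sum=178+(-20)=158 <-- matches target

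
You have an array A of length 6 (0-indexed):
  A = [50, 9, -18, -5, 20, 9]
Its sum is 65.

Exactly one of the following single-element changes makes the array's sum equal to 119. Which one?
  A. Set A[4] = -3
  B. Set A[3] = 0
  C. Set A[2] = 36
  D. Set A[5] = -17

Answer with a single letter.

Option A: A[4] 20->-3, delta=-23, new_sum=65+(-23)=42
Option B: A[3] -5->0, delta=5, new_sum=65+(5)=70
Option C: A[2] -18->36, delta=54, new_sum=65+(54)=119 <-- matches target
Option D: A[5] 9->-17, delta=-26, new_sum=65+(-26)=39

Answer: C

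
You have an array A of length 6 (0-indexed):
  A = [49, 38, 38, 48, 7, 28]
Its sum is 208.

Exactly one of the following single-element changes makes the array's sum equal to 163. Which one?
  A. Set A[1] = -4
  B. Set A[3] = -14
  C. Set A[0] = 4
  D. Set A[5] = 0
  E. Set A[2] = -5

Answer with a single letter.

Answer: C

Derivation:
Option A: A[1] 38->-4, delta=-42, new_sum=208+(-42)=166
Option B: A[3] 48->-14, delta=-62, new_sum=208+(-62)=146
Option C: A[0] 49->4, delta=-45, new_sum=208+(-45)=163 <-- matches target
Option D: A[5] 28->0, delta=-28, new_sum=208+(-28)=180
Option E: A[2] 38->-5, delta=-43, new_sum=208+(-43)=165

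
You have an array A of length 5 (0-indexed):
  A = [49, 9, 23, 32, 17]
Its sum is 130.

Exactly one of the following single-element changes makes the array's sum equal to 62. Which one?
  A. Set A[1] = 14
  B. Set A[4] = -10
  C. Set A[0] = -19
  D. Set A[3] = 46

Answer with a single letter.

Option A: A[1] 9->14, delta=5, new_sum=130+(5)=135
Option B: A[4] 17->-10, delta=-27, new_sum=130+(-27)=103
Option C: A[0] 49->-19, delta=-68, new_sum=130+(-68)=62 <-- matches target
Option D: A[3] 32->46, delta=14, new_sum=130+(14)=144

Answer: C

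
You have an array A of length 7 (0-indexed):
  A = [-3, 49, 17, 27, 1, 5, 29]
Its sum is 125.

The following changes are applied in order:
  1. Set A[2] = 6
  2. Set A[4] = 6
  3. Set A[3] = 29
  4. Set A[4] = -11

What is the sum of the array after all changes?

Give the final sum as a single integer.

Answer: 104

Derivation:
Initial sum: 125
Change 1: A[2] 17 -> 6, delta = -11, sum = 114
Change 2: A[4] 1 -> 6, delta = 5, sum = 119
Change 3: A[3] 27 -> 29, delta = 2, sum = 121
Change 4: A[4] 6 -> -11, delta = -17, sum = 104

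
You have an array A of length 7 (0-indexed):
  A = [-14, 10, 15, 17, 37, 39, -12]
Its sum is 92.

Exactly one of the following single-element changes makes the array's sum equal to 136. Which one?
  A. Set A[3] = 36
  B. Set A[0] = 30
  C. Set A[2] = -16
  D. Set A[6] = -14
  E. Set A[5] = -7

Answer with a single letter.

Option A: A[3] 17->36, delta=19, new_sum=92+(19)=111
Option B: A[0] -14->30, delta=44, new_sum=92+(44)=136 <-- matches target
Option C: A[2] 15->-16, delta=-31, new_sum=92+(-31)=61
Option D: A[6] -12->-14, delta=-2, new_sum=92+(-2)=90
Option E: A[5] 39->-7, delta=-46, new_sum=92+(-46)=46

Answer: B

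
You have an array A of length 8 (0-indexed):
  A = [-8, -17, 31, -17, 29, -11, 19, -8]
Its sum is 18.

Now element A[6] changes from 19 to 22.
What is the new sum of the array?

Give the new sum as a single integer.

Answer: 21

Derivation:
Old value at index 6: 19
New value at index 6: 22
Delta = 22 - 19 = 3
New sum = old_sum + delta = 18 + (3) = 21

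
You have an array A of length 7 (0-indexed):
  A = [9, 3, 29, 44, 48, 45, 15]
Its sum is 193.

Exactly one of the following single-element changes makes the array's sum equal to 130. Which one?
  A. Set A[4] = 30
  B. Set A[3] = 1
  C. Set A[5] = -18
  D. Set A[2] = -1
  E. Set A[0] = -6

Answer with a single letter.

Option A: A[4] 48->30, delta=-18, new_sum=193+(-18)=175
Option B: A[3] 44->1, delta=-43, new_sum=193+(-43)=150
Option C: A[5] 45->-18, delta=-63, new_sum=193+(-63)=130 <-- matches target
Option D: A[2] 29->-1, delta=-30, new_sum=193+(-30)=163
Option E: A[0] 9->-6, delta=-15, new_sum=193+(-15)=178

Answer: C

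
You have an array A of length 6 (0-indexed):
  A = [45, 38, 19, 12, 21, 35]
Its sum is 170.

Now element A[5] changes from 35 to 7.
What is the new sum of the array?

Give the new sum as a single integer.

Old value at index 5: 35
New value at index 5: 7
Delta = 7 - 35 = -28
New sum = old_sum + delta = 170 + (-28) = 142

Answer: 142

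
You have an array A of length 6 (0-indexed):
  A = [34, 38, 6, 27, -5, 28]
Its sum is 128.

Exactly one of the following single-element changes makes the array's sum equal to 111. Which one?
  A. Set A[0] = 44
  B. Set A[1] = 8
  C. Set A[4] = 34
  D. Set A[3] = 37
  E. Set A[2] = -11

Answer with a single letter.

Answer: E

Derivation:
Option A: A[0] 34->44, delta=10, new_sum=128+(10)=138
Option B: A[1] 38->8, delta=-30, new_sum=128+(-30)=98
Option C: A[4] -5->34, delta=39, new_sum=128+(39)=167
Option D: A[3] 27->37, delta=10, new_sum=128+(10)=138
Option E: A[2] 6->-11, delta=-17, new_sum=128+(-17)=111 <-- matches target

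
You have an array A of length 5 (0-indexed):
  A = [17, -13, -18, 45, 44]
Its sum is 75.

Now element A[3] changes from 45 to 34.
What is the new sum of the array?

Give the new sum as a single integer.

Old value at index 3: 45
New value at index 3: 34
Delta = 34 - 45 = -11
New sum = old_sum + delta = 75 + (-11) = 64

Answer: 64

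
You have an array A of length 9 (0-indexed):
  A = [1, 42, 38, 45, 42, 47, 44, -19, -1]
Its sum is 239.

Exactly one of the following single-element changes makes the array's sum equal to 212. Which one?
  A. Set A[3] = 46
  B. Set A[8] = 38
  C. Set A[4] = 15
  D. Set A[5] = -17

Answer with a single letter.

Option A: A[3] 45->46, delta=1, new_sum=239+(1)=240
Option B: A[8] -1->38, delta=39, new_sum=239+(39)=278
Option C: A[4] 42->15, delta=-27, new_sum=239+(-27)=212 <-- matches target
Option D: A[5] 47->-17, delta=-64, new_sum=239+(-64)=175

Answer: C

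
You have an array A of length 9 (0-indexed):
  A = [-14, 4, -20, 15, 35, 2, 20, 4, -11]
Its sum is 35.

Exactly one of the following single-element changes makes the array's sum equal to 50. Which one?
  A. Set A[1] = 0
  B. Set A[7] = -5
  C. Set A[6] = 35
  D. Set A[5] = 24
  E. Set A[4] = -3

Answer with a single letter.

Option A: A[1] 4->0, delta=-4, new_sum=35+(-4)=31
Option B: A[7] 4->-5, delta=-9, new_sum=35+(-9)=26
Option C: A[6] 20->35, delta=15, new_sum=35+(15)=50 <-- matches target
Option D: A[5] 2->24, delta=22, new_sum=35+(22)=57
Option E: A[4] 35->-3, delta=-38, new_sum=35+(-38)=-3

Answer: C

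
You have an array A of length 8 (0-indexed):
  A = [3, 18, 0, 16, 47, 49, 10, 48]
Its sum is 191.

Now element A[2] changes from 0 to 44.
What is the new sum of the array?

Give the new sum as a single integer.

Old value at index 2: 0
New value at index 2: 44
Delta = 44 - 0 = 44
New sum = old_sum + delta = 191 + (44) = 235

Answer: 235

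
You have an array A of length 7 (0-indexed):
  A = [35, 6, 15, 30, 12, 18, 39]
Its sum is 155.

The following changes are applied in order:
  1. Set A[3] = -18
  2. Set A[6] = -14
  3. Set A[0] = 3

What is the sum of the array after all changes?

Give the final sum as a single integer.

Initial sum: 155
Change 1: A[3] 30 -> -18, delta = -48, sum = 107
Change 2: A[6] 39 -> -14, delta = -53, sum = 54
Change 3: A[0] 35 -> 3, delta = -32, sum = 22

Answer: 22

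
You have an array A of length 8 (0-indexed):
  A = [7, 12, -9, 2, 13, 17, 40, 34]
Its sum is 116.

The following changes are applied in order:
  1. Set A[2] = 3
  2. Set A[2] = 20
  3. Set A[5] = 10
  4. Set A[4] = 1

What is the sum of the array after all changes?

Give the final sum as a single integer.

Initial sum: 116
Change 1: A[2] -9 -> 3, delta = 12, sum = 128
Change 2: A[2] 3 -> 20, delta = 17, sum = 145
Change 3: A[5] 17 -> 10, delta = -7, sum = 138
Change 4: A[4] 13 -> 1, delta = -12, sum = 126

Answer: 126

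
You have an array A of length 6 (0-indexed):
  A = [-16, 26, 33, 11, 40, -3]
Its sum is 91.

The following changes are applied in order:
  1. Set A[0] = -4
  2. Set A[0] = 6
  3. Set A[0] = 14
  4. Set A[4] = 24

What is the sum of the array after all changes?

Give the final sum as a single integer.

Answer: 105

Derivation:
Initial sum: 91
Change 1: A[0] -16 -> -4, delta = 12, sum = 103
Change 2: A[0] -4 -> 6, delta = 10, sum = 113
Change 3: A[0] 6 -> 14, delta = 8, sum = 121
Change 4: A[4] 40 -> 24, delta = -16, sum = 105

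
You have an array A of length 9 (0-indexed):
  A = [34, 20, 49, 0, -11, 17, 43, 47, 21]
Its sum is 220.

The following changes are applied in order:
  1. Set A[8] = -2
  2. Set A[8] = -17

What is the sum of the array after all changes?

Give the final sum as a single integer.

Answer: 182

Derivation:
Initial sum: 220
Change 1: A[8] 21 -> -2, delta = -23, sum = 197
Change 2: A[8] -2 -> -17, delta = -15, sum = 182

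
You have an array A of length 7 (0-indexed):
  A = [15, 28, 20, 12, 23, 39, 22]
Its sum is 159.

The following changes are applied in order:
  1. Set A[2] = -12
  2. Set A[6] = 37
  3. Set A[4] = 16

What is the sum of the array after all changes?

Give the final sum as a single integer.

Answer: 135

Derivation:
Initial sum: 159
Change 1: A[2] 20 -> -12, delta = -32, sum = 127
Change 2: A[6] 22 -> 37, delta = 15, sum = 142
Change 3: A[4] 23 -> 16, delta = -7, sum = 135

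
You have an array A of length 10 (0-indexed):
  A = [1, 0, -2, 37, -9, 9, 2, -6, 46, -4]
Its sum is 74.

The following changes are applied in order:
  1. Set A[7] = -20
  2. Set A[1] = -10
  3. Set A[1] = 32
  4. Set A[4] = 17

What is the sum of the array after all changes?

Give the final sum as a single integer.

Initial sum: 74
Change 1: A[7] -6 -> -20, delta = -14, sum = 60
Change 2: A[1] 0 -> -10, delta = -10, sum = 50
Change 3: A[1] -10 -> 32, delta = 42, sum = 92
Change 4: A[4] -9 -> 17, delta = 26, sum = 118

Answer: 118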